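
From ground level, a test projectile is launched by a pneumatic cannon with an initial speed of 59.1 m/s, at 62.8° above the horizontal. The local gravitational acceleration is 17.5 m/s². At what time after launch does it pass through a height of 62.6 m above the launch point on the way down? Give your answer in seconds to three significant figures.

Components: vₓ = 59.10 cos 62.8° = 27.01 m/s, v_y0 = 59.10 sin 62.8° = 52.56 m/s.
Height y(t) = 52.56 t − 8.750 t² = 62.6 gives 8.750 t² − 52.56 t + 62.6 = 0.
t = [52.56 ± √(52.56² − 2·17.5·62.6)] / 17.5 = (52.56 ± 23.92) / 17.5, so t = 1.637 s or t = 4.370 s.
The descending-branch root is 4.370 s.

4.37 s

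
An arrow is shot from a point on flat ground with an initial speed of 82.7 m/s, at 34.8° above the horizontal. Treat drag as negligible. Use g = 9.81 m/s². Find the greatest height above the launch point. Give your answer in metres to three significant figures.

Horizontal component vₓ = 82.70 cos 34.8° = 67.91 m/s; vertical v_y0 = 82.70 sin 34.8° = 47.20 m/s.
Peak height H = v_y0² / (2g) = 2227.7 / 19.62 = 113.5 m.

114 m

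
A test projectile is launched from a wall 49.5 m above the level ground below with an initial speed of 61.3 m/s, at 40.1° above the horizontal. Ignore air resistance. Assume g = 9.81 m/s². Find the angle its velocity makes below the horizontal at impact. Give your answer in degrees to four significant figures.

Components: vₓ = 61.30 cos 40.1° = 46.89 m/s, v_y0 = 61.30 sin 40.1° = 39.48 m/s.
Vertical motion (up positive, ground at y = 0): 4.905 t² − (39.48) t − 49.5 = 0, so t = (39.48 + √(39.48² + 2·9.81·49.5)) / 9.81 = (39.48 + 50.30) / 9.81 = 9.153 s.
At impact: v_y = v_y0 − g t = −50.30 m/s; vₓ = 46.89 m/s.
Angle below horizontal: arctan(|v_y|/vₓ) = arctan(50.30/46.89) = 47.01°.

47.01°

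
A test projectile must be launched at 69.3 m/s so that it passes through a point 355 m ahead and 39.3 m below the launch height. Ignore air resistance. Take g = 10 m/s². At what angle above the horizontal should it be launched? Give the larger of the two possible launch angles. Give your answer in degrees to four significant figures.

Trajectory: y = x tanθ − g x² (1 + tan²θ)/(2v₀²). With x = 355, y = −39.3, v₀ = 69.3, g = 10.0:
131.2 tan²θ − 355 tanθ + (91.91) = 0.
tanθ = [355 ± √(355² − 4 × 131.2 × (91.91))] / (2 × 131.2) = (355 ± 278.9) / 262.4, giving tanθ = 0.2900 or 2.416.
θ = 16.17° or 67.51°; the larger is 67.51°.

67.51°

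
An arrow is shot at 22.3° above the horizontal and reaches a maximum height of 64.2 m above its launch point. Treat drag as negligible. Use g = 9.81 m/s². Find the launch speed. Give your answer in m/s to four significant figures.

At the peak v_y = 0, so v_y0 = √(2gH) = √(2 × 9.81 × 64.2) = 35.49 m/s.
v_y0 = v₀ sin θ ⇒ v₀ = 35.49 / sin 22.3° = 93.53 m/s.

93.53 m/s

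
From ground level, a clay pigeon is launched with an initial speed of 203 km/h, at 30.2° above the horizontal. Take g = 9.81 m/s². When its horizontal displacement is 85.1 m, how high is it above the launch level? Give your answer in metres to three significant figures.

34.6 m

Convert: 203 km/h = 203/3.6 = 56.39 m/s.
Components: vₓ = 56.39 cos 30.2° = 48.74 m/s, v_y0 = 56.39 sin 30.2° = 28.36 m/s.
x = vₓ t ⇒ t = 85.1/48.74 = 1.746 s.
Height: y = v_y0 t − ½ g t² = 28.36 × 1.746 − 4.905 × 1.746² = 49.53 − 14.96 = 34.57 m.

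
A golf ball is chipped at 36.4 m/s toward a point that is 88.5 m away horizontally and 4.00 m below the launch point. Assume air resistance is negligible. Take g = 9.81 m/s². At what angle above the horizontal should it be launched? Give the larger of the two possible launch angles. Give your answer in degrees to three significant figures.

Trajectory: y = x tanθ − g x² (1 + tan²θ)/(2v₀²). With x = 88.5, y = −4.00, v₀ = 36.4, g = 9.81:
28.99 tan²θ − 88.5 tanθ + (24.99) = 0.
tanθ = [88.5 ± √(88.5² − 4 × 28.99 × (24.99))] / (2 × 28.99) = (88.5 ± 70.24) / 57.99, giving tanθ = 0.3149 or 2.737.
θ = 17.48° or 69.93°; the larger is 69.93°.

69.9°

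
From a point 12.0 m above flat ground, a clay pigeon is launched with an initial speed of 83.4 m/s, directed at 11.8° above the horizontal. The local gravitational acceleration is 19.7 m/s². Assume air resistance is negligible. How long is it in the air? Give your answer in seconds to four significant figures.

2.269 s

Resolve: vₓ = 83.40 cos 11.8° = 81.64 m/s and v_y0 = 83.40 sin 11.8° = 17.05 m/s.
With up positive and y = 0 at the ground: y(t) = 12.0 + (17.05) t − 9.850 t². Setting y = 0 and taking the positive root: t = [17.05 + √(17.05² + 2·19.7·12.0)] / 19.7 = (17.05 + 27.63) / 19.7 = 2.269 s.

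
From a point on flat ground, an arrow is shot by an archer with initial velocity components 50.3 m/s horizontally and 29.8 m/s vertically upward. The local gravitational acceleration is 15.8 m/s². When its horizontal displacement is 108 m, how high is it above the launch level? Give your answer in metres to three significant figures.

27.6 m

At x = 108 m, t = x/vₓ = 108/50.30 = 2.147 s.
Height: y = v_y0 t − ½ g t² = 29.80 × 2.147 − 7.900 × 2.147² = 63.98 − 36.42 = 27.56 m.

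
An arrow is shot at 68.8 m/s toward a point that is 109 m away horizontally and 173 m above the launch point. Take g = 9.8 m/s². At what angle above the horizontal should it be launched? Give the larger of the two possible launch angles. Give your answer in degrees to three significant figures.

81.3°

Trajectory: y = x tanθ − g x² (1 + tan²θ)/(2v₀²). With x = 109, y = 173, v₀ = 68.8, g = 9.80:
12.30 tan²θ − 109 tanθ + (185.3) = 0.
tanθ = [109 ± √(109² − 4 × 12.30 × (185.3))] / (2 × 12.30) = (109 ± 52.58) / 24.60, giving tanθ = 2.294 or 6.569.
θ = 66.44° or 81.34°; the larger is 81.34°.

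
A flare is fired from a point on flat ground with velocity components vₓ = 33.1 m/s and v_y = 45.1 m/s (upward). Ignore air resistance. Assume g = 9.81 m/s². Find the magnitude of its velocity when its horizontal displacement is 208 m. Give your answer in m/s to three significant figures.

x = vₓ t ⇒ t = 208/33.10 = 6.284 s.
Vertical velocity there: v_y = v_y0 − g t = 45.10 − 9.81 × 6.284 = −16.55 m/s.
Speed: √(vₓ² + v_y²) = √(33.10² + 16.55²) = 37.01 m/s.

37.0 m/s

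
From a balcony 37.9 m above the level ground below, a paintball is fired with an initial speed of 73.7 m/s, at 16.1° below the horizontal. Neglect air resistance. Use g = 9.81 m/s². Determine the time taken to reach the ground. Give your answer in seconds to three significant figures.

1.39 s

Resolve: vₓ = 73.70 cos 16.1° = 70.81 m/s and v_y0 = −20.44 m/s (downward).
Vertical motion (up positive, ground at y = 0): 4.905 t² − (−20.44) t − 37.9 = 0, so t = (−20.44 + √(20.44² + 2·9.81·37.9)) / 9.81 = (−20.44 + 34.08) / 9.81 = 1.390 s.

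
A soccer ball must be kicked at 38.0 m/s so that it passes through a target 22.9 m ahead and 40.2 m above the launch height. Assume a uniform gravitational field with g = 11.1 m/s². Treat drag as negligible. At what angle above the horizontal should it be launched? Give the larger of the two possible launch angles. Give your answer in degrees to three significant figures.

83.7°

Trajectory: y = x tanθ − g x² (1 + tan²θ)/(2v₀²). With x = 22.9, y = 40.2, v₀ = 38.0, g = 11.1:
2.016 tan²θ − 22.9 tanθ + (42.22) = 0.
tanθ = [22.9 ± √(22.9² − 4 × 2.016 × (42.22))] / (2 × 2.016) = (22.9 ± 13.57) / 4.031, giving tanθ = 2.315 or 9.046.
θ = 66.64° or 83.69°; the larger is 83.69°.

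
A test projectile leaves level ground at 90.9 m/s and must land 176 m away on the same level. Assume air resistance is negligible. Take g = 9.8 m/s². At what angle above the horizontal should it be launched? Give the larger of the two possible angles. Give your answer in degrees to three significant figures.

R = v₀² sin 2θ / g gives sin 2θ = gR/v₀² = 9.80·176/90.9² = 0.2087.
2θ = 12.05° or 180° − 12.05° = 168.0°, so θ = 6.024° or 83.98°.
The larger angle is 83.98°.

84.0°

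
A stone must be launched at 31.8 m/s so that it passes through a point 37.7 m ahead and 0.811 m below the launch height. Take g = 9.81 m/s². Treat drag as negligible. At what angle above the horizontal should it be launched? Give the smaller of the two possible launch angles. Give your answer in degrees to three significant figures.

9.45°

Trajectory: y = x tanθ − g x² (1 + tan²θ)/(2v₀²). With x = 37.7, y = −0.811, v₀ = 31.8, g = 9.81:
6.894 tan²θ − 37.7 tanθ + (6.083) = 0.
tanθ = [37.7 ± √(37.7² − 4 × 6.894 × (6.083))] / (2 × 6.894) = (37.7 ± 35.41) / 13.79, giving tanθ = 0.1664 or 5.302.
θ = 9.448° or 79.32°; the smaller is 9.448°.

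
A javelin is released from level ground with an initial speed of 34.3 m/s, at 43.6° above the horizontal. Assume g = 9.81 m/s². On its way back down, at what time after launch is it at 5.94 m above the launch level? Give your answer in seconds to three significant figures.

4.56 s

Components: vₓ = 34.30 cos 43.6° = 24.84 m/s, v_y0 = 34.30 sin 43.6° = 23.65 m/s.
Require v_y0 t − ½ g t² = 5.94, i.e. 4.905 t² − 23.65 t + 5.94 = 0.
Quadratic formula: t = (23.65 ± √442.97) / 9.81 = (23.65 ± 21.05) / 9.81 → t = 0.2658 s or 4.557 s.
The descending-branch root is 4.557 s.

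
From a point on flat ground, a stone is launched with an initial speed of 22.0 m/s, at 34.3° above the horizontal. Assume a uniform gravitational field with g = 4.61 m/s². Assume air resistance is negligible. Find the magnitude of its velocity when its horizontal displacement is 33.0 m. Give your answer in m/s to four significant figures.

Resolve: vₓ = 22.00 cos 34.3° = 18.17 m/s and v_y0 = 22.00 sin 34.3° = 12.40 m/s.
Time to reach x = 33.0 m: t = x/vₓ = 33.0/18.17 = 1.816 s.
Vertical velocity there: v_y = v_y0 − g t = 12.40 − 4.61 × 1.816 = 4.027 m/s.
Speed: √(vₓ² + v_y²) = √(18.17² + 4.027²) = 18.61 m/s.

18.61 m/s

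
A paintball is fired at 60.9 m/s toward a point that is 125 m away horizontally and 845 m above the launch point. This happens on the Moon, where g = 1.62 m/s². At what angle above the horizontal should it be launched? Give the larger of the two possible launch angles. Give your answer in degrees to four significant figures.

Trajectory: y = x tanθ − g x² (1 + tan²θ)/(2v₀²). With x = 125, y = 845, v₀ = 60.9, g = 1.62:
3.412 tan²θ − 125 tanθ + (848.4) = 0.
tanθ = [125 ± √(125² − 4 × 3.412 × (848.4))] / (2 × 3.412) = (125 ± 63.59) / 6.825, giving tanθ = 8.997 or 27.63.
θ = 83.66° or 87.93°; the larger is 87.93°.

87.93°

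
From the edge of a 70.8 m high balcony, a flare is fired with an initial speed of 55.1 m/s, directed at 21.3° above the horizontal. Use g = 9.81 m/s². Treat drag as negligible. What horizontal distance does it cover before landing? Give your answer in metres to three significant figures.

326 m

Horizontal component vₓ = 55.10 cos 21.3° = 51.34 m/s; vertical v_y0 = 55.10 sin 21.3° = 20.02 m/s.
The projectile lands when y = 70.8 + (20.02) t − ½·9.81·t² = 0. Positive root: t = (20.02 + √(20.02² + 2·9.81·70.8)) / 9.81 = (20.02 + 42.30) / 9.81 = 6.353 s.
Horizontal distance: R = vₓ t = 51.34 × 6.353 = 326.1 m.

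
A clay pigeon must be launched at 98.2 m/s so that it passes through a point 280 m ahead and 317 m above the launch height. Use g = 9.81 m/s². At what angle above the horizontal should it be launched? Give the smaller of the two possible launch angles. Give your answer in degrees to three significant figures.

59.1°

Trajectory: y = x tanθ − g x² (1 + tan²θ)/(2v₀²). With x = 280, y = 317, v₀ = 98.2, g = 9.81:
39.88 tan²θ − 280 tanθ + (356.9) = 0.
tanθ = [280 ± √(280² − 4 × 39.88 × (356.9))] / (2 × 39.88) = (280 ± 146.5) / 79.76, giving tanθ = 1.673 or 5.348.
θ = 59.14° or 79.41°; the smaller is 59.14°.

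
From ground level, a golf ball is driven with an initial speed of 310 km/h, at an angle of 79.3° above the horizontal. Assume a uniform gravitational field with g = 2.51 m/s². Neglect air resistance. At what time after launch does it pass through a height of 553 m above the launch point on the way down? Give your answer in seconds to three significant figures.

Convert: 310 km/h = 310/3.6 = 86.11 m/s.
vₓ = 86.11 cos 79.3° = 15.99 m/s; v_y0 = 86.11 sin 79.3° = 84.61 m/s.
Height y(t) = 84.61 t − 1.255 t² = 553 gives 1.255 t² − 84.61 t + 553 = 0.
t = [84.61 ± √(84.61² − 2·2.51·553)] / 2.51 = (84.61 ± 66.21) / 2.51, so t = 7.333 s or t = 60.09 s.
The descending-branch root is 60.09 s.

60.1 s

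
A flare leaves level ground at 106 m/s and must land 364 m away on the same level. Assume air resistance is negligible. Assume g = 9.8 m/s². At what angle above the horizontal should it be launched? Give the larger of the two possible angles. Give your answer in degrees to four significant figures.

From R = (v₀²/g) sin 2θ: sin 2θ = 9.80 × 364 / 11236 = 0.3175.
2θ = 18.51° or 180° − 18.51° = 161.5°, so θ = 9.255° or 80.74°.
The larger angle is 80.74°.

80.74°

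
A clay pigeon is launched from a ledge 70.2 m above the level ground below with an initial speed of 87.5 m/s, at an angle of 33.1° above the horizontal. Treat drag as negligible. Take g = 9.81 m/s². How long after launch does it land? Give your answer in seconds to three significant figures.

11.0 s

Components: vₓ = 87.50 cos 33.1° = 73.30 m/s, v_y0 = 87.50 sin 33.1° = 47.78 m/s.
Vertical motion (up positive, ground at y = 0): 4.905 t² − (47.78) t − 70.2 = 0, so t = (47.78 + √(47.78² + 2·9.81·70.2)) / 9.81 = (47.78 + 60.50) / 9.81 = 11.04 s.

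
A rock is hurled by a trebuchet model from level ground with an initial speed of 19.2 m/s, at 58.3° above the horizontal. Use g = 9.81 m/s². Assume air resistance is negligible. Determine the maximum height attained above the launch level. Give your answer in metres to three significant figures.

13.6 m

Components: vₓ = 19.20 cos 58.3° = 10.09 m/s, v_y0 = 19.20 sin 58.3° = 16.34 m/s.
Peak height H = v_y0² / (2g) = 266.85 / 19.62 = 13.60 m.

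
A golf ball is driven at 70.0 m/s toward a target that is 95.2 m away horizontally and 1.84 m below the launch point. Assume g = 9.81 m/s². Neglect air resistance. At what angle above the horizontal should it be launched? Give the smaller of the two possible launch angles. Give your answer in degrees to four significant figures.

4.376°

Trajectory: y = x tanθ − g x² (1 + tan²θ)/(2v₀²). With x = 95.2, y = −1.84, v₀ = 70.0, g = 9.81:
9.072 tan²θ − 95.2 tanθ + (7.232) = 0.
tanθ = [95.2 ± √(95.2² − 4 × 9.072 × (7.232))] / (2 × 9.072) = (95.2 ± 93.81) / 18.14, giving tanθ = 0.07653 or 10.42.
θ = 4.376° or 84.52°; the smaller is 4.376°.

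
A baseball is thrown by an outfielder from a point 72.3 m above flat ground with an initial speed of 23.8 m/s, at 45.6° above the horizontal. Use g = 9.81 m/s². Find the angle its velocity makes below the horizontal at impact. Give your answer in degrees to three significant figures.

68.1°

Horizontal component vₓ = 23.80 cos 45.6° = 16.65 m/s; vertical v_y0 = 23.80 sin 45.6° = 17.00 m/s.
With up positive and y = 0 at the ground: y(t) = 72.3 + (17.00) t − 4.905 t². Setting y = 0 and taking the positive root: t = [17.00 + √(17.00² + 2·9.81·72.3)] / 9.81 = (17.00 + 41.32) / 9.81 = 5.946 s.
At impact: v_y = v_y0 − g t = −41.32 m/s; vₓ = 16.65 m/s.
Angle below horizontal: arctan(|v_y|/vₓ) = arctan(41.32/16.65) = 68.05°.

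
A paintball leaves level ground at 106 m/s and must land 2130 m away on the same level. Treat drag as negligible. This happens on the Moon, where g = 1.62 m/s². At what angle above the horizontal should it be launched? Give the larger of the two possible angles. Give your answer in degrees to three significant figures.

R = v₀² sin 2θ / g gives sin 2θ = gR/v₀² = 1.62·2130/106² = 0.3071.
2θ = 17.88° or 180° − 17.88° = 162.1°, so θ = 8.942° or 81.06°.
The larger angle is 81.06°.

81.1°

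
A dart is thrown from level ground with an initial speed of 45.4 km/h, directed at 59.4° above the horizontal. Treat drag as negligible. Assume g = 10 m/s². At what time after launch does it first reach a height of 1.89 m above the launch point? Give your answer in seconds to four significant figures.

0.1909 s

Convert: 45.4 km/h = 45.4/3.6 = 12.61 m/s.
Horizontal component vₓ = 12.61 cos 59.4° = 6.420 m/s; vertical v_y0 = 12.61 sin 59.4° = 10.85 m/s.
Require v_y0 t − ½ g t² = 1.89, i.e. 5.000 t² − 10.85 t + 1.89 = 0.
Quadratic formula: t = (10.85 ± √80.029) / 10.0 = (10.85 ± 8.946) / 10.0 → t = 0.1909 s or 1.980 s.
The first (ascending) time is 0.1909 s.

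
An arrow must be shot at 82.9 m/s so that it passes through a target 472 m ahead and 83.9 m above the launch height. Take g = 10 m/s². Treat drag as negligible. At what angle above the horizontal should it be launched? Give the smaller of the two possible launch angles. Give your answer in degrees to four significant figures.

34.21°

Trajectory: y = x tanθ − g x² (1 + tan²θ)/(2v₀²). With x = 472, y = 83.9, v₀ = 82.9, g = 10.0:
162.1 tan²θ − 472 tanθ + (246.0) = 0.
tanθ = [472 ± √(472² − 4 × 162.1 × (246.0))] / (2 × 162.1) = (472 ± 251.6) / 324.2, giving tanθ = 0.6799 or 2.232.
θ = 34.21° or 65.87°; the smaller is 34.21°.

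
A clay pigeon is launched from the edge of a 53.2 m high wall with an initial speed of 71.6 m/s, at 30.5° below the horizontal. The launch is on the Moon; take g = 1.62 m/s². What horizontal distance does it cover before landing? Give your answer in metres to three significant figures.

87.5 m

Horizontal component vₓ = 71.60 cos 30.5° = 61.69 m/s; vertical v_y0 = −36.34 m/s (downward).
Vertical motion (up positive, ground at y = 0): 0.8100 t² − (−36.34) t − 53.2 = 0, so t = (−36.34 + √(36.34² + 2·1.62·53.2)) / 1.62 = (−36.34 + 38.64) / 1.62 = 1.419 s.
Horizontal distance: R = vₓ t = 61.69 × 1.419 = 87.55 m.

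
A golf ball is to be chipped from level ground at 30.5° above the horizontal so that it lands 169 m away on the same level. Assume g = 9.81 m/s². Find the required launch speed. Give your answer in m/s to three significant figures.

43.5 m/s

From R = (v₀² / g) sin 2θ: v₀ = √(gR / sin 2θ).
v₀ = √(9.81 × 169 / sin 61.00°) = √(1658 / 0.8746) = √1895.6 = 43.54 m/s.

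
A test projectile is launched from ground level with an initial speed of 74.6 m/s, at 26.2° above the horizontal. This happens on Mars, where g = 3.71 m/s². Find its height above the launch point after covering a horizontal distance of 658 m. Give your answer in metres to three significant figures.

145 m

Horizontal component vₓ = 74.60 cos 26.2° = 66.94 m/s; vertical v_y0 = 74.60 sin 26.2° = 32.94 m/s.
At x = 658 m, t = x/vₓ = 658/66.94 = 9.830 s.
Height: y = v_y0 t − ½ g t² = 32.94 × 9.830 − 1.855 × 9.830² = 323.8 − 179.3 = 144.5 m.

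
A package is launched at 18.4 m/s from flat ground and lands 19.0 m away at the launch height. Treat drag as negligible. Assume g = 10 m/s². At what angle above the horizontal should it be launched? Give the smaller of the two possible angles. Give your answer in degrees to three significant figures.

17.1°

From R = (v₀²/g) sin 2θ: sin 2θ = 10.0 × 19.0 / 338.56 = 0.5612.
2θ = 34.14° or 180° − 34.14° = 145.9°, so θ = 17.07° or 72.93°.
The smaller angle is 17.07°.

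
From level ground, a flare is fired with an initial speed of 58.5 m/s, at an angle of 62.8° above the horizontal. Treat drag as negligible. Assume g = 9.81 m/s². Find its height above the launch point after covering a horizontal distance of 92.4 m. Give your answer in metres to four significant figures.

Components: vₓ = 58.50 cos 62.8° = 26.74 m/s, v_y0 = 58.50 sin 62.8° = 52.03 m/s.
At x = 92.4 m, t = x/vₓ = 92.4/26.74 = 3.455 s.
Height: y = v_y0 t − ½ g t² = 52.03 × 3.455 − 4.905 × 3.455² = 179.8 − 58.57 = 121.2 m.

121.2 m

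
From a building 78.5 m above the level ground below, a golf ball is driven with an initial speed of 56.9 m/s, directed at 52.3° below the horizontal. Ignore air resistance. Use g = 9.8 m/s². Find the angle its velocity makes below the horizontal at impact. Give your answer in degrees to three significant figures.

59.8°

Components: vₓ = 56.90 cos 52.3° = 34.80 m/s, v_y0 = −45.02 m/s (downward).
The projectile lands when y = 78.5 + (−45.02) t − ½·9.80·t² = 0. Positive root: t = (−45.02 + √(45.02² + 2·9.80·78.5)) / 9.80 = (−45.02 + 59.71) / 9.80 = 1.499 s.
At impact: v_y = v_y0 − g t = −59.71 m/s; vₓ = 34.80 m/s.
Angle below horizontal: arctan(|v_y|/vₓ) = arctan(59.71/34.80) = 59.77°.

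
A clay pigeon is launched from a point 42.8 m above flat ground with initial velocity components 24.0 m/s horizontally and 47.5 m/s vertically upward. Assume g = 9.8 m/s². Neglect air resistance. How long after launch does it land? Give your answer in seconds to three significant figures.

Vertical motion (up positive, ground at y = 0): 4.900 t² − (47.50) t − 42.8 = 0, so t = (47.50 + √(47.50² + 2·9.80·42.8)) / 9.80 = (47.50 + 55.63) / 9.80 = 10.52 s.

10.5 s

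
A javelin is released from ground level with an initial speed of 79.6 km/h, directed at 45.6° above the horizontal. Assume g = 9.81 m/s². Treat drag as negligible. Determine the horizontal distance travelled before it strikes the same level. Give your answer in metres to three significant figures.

49.8 m

Convert: 79.6 km/h = 79.6/3.6 = 22.11 m/s.
Components: vₓ = 22.11 cos 45.6° = 15.47 m/s, v_y0 = 22.11 sin 45.6° = 15.80 m/s.
Time aloft: T = 2 v_y0 / g = 2 × 15.80 / 9.81 = 3.221 s.
Horizontal distance R = vₓ T = 15.47 × 3.221 = 49.83 m.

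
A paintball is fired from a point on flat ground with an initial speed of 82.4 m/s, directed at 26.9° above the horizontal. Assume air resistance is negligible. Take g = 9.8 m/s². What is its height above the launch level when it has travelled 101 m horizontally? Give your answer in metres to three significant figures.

42.0 m

Components: vₓ = 82.40 cos 26.9° = 73.48 m/s, v_y0 = 82.40 sin 26.9° = 37.28 m/s.
x = vₓ t ⇒ t = 101/73.48 = 1.374 s.
Height: y = v_y0 t − ½ g t² = 37.28 × 1.374 − 4.900 × 1.374² = 51.24 − 9.257 = 41.98 m.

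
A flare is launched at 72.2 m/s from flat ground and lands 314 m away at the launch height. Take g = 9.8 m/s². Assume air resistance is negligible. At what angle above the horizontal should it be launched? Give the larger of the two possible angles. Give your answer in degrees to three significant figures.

Level-ground range R = v₀² sin(2θ)/g ⇒ sin(2θ) = gR/v₀² = 9.80 × 314 / 72.2² = 0.5903.
2θ = 36.18° or 180° − 36.18° = 143.8°, so θ = 18.09° or 71.91°.
The larger angle is 71.91°.

71.9°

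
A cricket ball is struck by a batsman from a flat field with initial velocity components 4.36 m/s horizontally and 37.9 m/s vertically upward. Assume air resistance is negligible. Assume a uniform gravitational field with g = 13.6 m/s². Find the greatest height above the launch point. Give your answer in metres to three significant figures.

Peak height H = v_y0² / (2g) = 1436.4 / 27.20 = 52.81 m.

52.8 m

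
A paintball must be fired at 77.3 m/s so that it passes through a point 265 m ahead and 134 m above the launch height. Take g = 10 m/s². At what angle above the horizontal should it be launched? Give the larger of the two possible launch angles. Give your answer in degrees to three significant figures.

Trajectory: y = x tanθ − g x² (1 + tan²θ)/(2v₀²). With x = 265, y = 134, v₀ = 77.3, g = 10.0:
58.76 tan²θ − 265 tanθ + (192.8) = 0.
tanθ = [265 ± √(265² − 4 × 58.76 × (192.8))] / (2 × 58.76) = (265 ± 157.8) / 117.5, giving tanθ = 0.9117 or 3.598.
θ = 42.36° or 74.47°; the larger is 74.47°.

74.5°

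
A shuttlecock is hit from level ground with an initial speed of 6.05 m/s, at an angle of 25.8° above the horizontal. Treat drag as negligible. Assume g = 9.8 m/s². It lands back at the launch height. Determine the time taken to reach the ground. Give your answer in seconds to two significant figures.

0.54 s

Horizontal component vₓ = 6.050 cos 25.8° = 5.447 m/s; vertical v_y0 = 6.050 sin 25.8° = 2.633 m/s.
It returns to y = 0 when t = 2 v_y0 / g = 2(2.633)/9.80 = 0.5374 s.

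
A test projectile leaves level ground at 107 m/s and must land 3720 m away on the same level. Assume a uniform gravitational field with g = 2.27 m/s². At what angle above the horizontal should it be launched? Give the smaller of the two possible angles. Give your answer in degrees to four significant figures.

23.76°

R = v₀² sin 2θ / g gives sin 2θ = gR/v₀² = 2.27·3720/107² = 0.7376.
2θ = 47.52° or 180° − 47.52° = 132.5°, so θ = 23.76° or 66.24°.
The smaller angle is 23.76°.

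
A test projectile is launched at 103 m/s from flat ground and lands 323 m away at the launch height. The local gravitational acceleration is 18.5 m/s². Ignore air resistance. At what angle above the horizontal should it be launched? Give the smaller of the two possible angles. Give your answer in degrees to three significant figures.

Level-ground range R = v₀² sin(2θ)/g ⇒ sin(2θ) = gR/v₀² = 18.5 × 323 / 103² = 0.5632.
2θ = 34.28° or 180° − 34.28° = 145.7°, so θ = 17.14° or 72.86°.
The smaller angle is 17.14°.

17.1°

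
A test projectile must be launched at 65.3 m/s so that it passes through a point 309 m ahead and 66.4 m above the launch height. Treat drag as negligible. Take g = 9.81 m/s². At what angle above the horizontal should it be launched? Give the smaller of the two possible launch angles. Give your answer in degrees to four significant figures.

38.48°

Trajectory: y = x tanθ − g x² (1 + tan²θ)/(2v₀²). With x = 309, y = 66.4, v₀ = 65.3, g = 9.81:
109.8 tan²θ − 309 tanθ + (176.2) = 0.
tanθ = [309 ± √(309² − 4 × 109.8 × (176.2))] / (2 × 109.8) = (309 ± 134.4) / 219.7, giving tanθ = 0.7950 or 2.018.
θ = 38.48° or 63.64°; the smaller is 38.48°.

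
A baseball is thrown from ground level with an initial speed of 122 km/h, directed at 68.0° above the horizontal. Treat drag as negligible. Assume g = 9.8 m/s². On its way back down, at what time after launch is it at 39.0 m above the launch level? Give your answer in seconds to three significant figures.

Convert: 122 km/h = 122/3.6 = 33.89 m/s.
Resolve: vₓ = 33.89 cos 68.0° = 12.70 m/s and v_y0 = 33.89 sin 68.0° = 31.42 m/s.
Height y(t) = 31.42 t − 4.900 t² = 39.0 gives 4.900 t² − 31.42 t + 39.0 = 0.
Quadratic formula: t = (31.42 ± √222.89) / 9.80 = (31.42 ± 14.93) / 9.80 → t = 1.683 s or 4.730 s.
The descending-branch root is 4.730 s.

4.73 s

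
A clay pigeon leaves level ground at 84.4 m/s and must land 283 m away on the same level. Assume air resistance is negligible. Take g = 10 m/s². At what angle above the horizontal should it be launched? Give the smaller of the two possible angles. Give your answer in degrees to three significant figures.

R = v₀² sin 2θ / g gives sin 2θ = gR/v₀² = 10.0·283/84.4² = 0.3973.
2θ = 23.41° or 180° − 23.41° = 156.6°, so θ = 11.70° or 78.30°.
The smaller angle is 11.70°.

11.7°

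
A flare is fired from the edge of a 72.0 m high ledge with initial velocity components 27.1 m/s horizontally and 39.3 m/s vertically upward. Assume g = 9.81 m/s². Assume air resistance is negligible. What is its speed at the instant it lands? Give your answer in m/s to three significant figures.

Vertical motion (up positive, ground at y = 0): 4.905 t² − (39.30) t − 72.0 = 0, so t = (39.30 + √(39.30² + 2·9.81·72.0)) / 9.81 = (39.30 + 54.38) / 9.81 = 9.549 s.
Vertical velocity at impact: v_y = v_y0 − g t = 39.30 − 9.81 × 9.549 = −54.38 m/s.
Speed: |v| = √(vₓ² + v_y²) = √(27.10² + 54.38²) = 60.76 m/s.

60.8 m/s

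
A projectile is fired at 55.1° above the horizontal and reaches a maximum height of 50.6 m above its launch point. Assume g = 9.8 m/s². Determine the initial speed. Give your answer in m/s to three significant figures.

At the peak v_y = 0, so v_y0 = √(2gH) = √(2 × 9.80 × 50.6) = 31.49 m/s.
v_y0 = v₀ sin θ ⇒ v₀ = 31.49 / sin 55.1° = 38.40 m/s.

38.4 m/s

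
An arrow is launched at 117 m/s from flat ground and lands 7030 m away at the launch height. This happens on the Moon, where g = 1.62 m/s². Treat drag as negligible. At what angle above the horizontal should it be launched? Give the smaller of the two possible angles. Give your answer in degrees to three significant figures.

28.1°

Level-ground range R = v₀² sin(2θ)/g ⇒ sin(2θ) = gR/v₀² = 1.62 × 7030 / 117² = 0.8320.
2θ = 56.30° or 180° − 56.30° = 123.7°, so θ = 28.15° or 61.85°.
The smaller angle is 28.15°.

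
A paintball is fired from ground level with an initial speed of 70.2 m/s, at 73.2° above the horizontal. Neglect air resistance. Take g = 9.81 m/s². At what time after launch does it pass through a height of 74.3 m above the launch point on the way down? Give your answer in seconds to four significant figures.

Resolve: vₓ = 70.20 cos 73.2° = 20.29 m/s and v_y0 = 70.20 sin 73.2° = 67.20 m/s.
Set y = v_y0 t − ½ g t² = 74.3: 4.905 t² − 67.20 t + 74.3 = 0.
t = [67.20 ± √(67.20² − 2·9.81·74.3)] / 9.81 = (67.20 ± 55.30) / 9.81, so t = 1.213 s or t = 12.49 s.
The descending-branch root is 12.49 s.

12.49 s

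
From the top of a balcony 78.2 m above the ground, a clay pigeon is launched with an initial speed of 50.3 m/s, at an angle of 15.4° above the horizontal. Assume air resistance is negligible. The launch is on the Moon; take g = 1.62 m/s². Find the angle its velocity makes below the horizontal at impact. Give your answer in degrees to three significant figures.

23.2°

Resolve: vₓ = 50.30 cos 15.4° = 48.49 m/s and v_y0 = 50.30 sin 15.4° = 13.36 m/s.
With up positive and y = 0 at the ground: y(t) = 78.2 + (13.36) t − 0.8100 t². Setting y = 0 and taking the positive root: t = [13.36 + √(13.36² + 2·1.62·78.2)] / 1.62 = (13.36 + 20.78) / 1.62 = 21.07 s.
At impact: v_y = v_y0 − g t = −20.78 m/s; vₓ = 48.49 m/s.
Angle below horizontal: arctan(|v_y|/vₓ) = arctan(20.78/48.49) = 23.20°.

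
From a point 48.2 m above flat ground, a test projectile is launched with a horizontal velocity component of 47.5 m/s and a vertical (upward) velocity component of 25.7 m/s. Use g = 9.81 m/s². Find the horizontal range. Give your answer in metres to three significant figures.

With up positive and y = 0 at the ground: y(t) = 48.2 + (25.70) t − 4.905 t². Setting y = 0 and taking the positive root: t = [25.70 + √(25.70² + 2·9.81·48.2)] / 9.81 = (25.70 + 40.08) / 9.81 = 6.705 s.
Horizontal distance: R = vₓ t = 47.50 × 6.705 = 318.5 m.

318 m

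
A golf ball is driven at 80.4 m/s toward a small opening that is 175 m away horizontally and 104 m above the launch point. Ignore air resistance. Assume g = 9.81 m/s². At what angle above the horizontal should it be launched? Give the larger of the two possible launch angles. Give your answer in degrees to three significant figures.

81.5°

Trajectory: y = x tanθ − g x² (1 + tan²θ)/(2v₀²). With x = 175, y = 104, v₀ = 80.4, g = 9.81:
23.24 tan²θ − 175 tanθ + (127.2) = 0.
tanθ = [175 ± √(175² − 4 × 23.24 × (127.2))] / (2 × 23.24) = (175 ± 137.1) / 46.48, giving tanθ = 0.8154 or 6.715.
θ = 39.19° or 81.53°; the larger is 81.53°.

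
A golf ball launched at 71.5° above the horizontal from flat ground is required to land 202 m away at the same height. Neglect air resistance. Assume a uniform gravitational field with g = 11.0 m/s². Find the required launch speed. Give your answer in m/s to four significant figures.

From R = (v₀² / g) sin 2θ: v₀ = √(gR / sin 2θ).
v₀ = √(11.0 × 202 / sin 143.0°) = √(2222 / 0.6018) = √3692.2 = 60.76 m/s.

60.76 m/s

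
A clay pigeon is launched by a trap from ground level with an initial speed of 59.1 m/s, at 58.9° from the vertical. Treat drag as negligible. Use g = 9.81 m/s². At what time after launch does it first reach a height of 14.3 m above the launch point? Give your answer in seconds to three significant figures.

vₓ = 59.10 sin 58.9° = 50.61 m/s; v_y0 = 59.10 cos 58.9° = 30.53 m/s.
Require v_y0 t − ½ g t² = 14.3, i.e. 4.905 t² − 30.53 t + 14.3 = 0.
Quadratic formula: t = (30.53 ± √651.34) / 9.81 = (30.53 ± 25.52) / 9.81 → t = 0.5103 s or 5.713 s.
The first (ascending) time is 0.5103 s.

0.510 s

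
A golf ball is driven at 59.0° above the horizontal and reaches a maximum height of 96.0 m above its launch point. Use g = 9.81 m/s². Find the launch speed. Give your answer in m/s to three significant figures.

At the peak v_y = 0, so v_y0 = √(2gH) = √(2 × 9.81 × 96.0) = 43.40 m/s.
v_y0 = v₀ sin θ ⇒ v₀ = 43.40 / sin 59.0° = 50.63 m/s.

50.6 m/s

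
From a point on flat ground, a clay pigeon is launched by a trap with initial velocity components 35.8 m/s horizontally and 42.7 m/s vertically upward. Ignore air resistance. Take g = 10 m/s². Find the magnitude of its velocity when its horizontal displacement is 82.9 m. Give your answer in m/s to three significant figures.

40.8 m/s

Time to reach x = 82.9 m: t = x/vₓ = 82.9/35.80 = 2.316 s.
Vertical velocity there: v_y = v_y0 − g t = 42.70 − 10.0 × 2.316 = 19.54 m/s.
Speed: √(vₓ² + v_y²) = √(35.80² + 19.54²) = 40.79 m/s.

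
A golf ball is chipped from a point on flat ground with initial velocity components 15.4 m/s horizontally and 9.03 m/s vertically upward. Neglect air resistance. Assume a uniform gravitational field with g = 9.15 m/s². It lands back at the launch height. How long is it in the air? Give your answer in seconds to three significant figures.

1.97 s

Landing at launch height ⇒ T = 2 v_y0 / g = 2 × 9.030 / 9.15 = 1.974 s.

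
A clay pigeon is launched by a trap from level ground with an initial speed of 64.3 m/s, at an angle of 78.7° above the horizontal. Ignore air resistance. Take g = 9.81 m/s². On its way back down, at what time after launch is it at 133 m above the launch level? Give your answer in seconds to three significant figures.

10.2 s

vₓ = 64.30 cos 78.7° = 12.60 m/s; v_y0 = 64.30 sin 78.7° = 63.05 m/s.
Height y(t) = 63.05 t − 4.905 t² = 133 gives 4.905 t² − 63.05 t + 133 = 0.
Quadratic formula: t = (63.05 ± √1366.3) / 9.81 = (63.05 ± 36.96) / 9.81 → t = 2.660 s or 10.20 s.
The descending-branch root is 10.20 s.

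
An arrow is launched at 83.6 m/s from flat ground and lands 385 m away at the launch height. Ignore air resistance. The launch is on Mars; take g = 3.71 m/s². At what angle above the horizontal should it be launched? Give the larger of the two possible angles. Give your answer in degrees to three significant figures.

84.1°

From R = (v₀²/g) sin 2θ: sin 2θ = 3.71 × 385 / 6989.0 = 0.2044.
2θ = 11.79° or 180° − 11.79° = 168.2°, so θ = 5.896° or 84.10°.
The larger angle is 84.10°.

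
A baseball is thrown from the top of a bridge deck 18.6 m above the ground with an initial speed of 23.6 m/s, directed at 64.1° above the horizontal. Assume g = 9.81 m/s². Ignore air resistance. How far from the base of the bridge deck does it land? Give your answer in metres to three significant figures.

Horizontal component vₓ = 23.60 cos 64.1° = 10.31 m/s; vertical v_y0 = 23.60 sin 64.1° = 21.23 m/s.
The projectile lands when y = 18.6 + (21.23) t − ½·9.81·t² = 0. Positive root: t = (21.23 + √(21.23² + 2·9.81·18.6)) / 9.81 = (21.23 + 28.56) / 9.81 = 5.075 s.
Horizontal distance: R = vₓ t = 10.31 × 5.075 = 52.32 m.

52.3 m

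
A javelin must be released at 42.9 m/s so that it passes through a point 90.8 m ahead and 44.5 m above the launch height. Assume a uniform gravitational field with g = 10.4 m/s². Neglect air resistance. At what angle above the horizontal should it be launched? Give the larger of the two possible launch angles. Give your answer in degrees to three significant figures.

Trajectory: y = x tanθ − g x² (1 + tan²θ)/(2v₀²). With x = 90.8, y = 44.5, v₀ = 42.9, g = 10.4:
23.29 tan²θ − 90.8 tanθ + (67.79) = 0.
tanθ = [90.8 ± √(90.8² − 4 × 23.29 × (67.79))] / (2 × 23.29) = (90.8 ± 43.90) / 46.59, giving tanθ = 1.007 or 2.891.
θ = 45.19° or 70.92°; the larger is 70.92°.

70.9°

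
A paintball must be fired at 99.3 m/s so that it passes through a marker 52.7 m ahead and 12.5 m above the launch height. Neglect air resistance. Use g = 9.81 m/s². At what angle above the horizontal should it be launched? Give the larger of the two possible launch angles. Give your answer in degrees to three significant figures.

88.5°

Trajectory: y = x tanθ − g x² (1 + tan²θ)/(2v₀²). With x = 52.7, y = 12.5, v₀ = 99.3, g = 9.81:
1.382 tan²θ − 52.7 tanθ + (13.88) = 0.
tanθ = [52.7 ± √(52.7² − 4 × 1.382 × (13.88))] / (2 × 1.382) = (52.7 ± 51.97) / 2.763, giving tanθ = 0.2653 or 37.88.
θ = 14.86° or 88.49°; the larger is 88.49°.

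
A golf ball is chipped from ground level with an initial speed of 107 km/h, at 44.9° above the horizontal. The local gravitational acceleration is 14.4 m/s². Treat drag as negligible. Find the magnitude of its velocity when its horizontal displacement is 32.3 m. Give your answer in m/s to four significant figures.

21.08 m/s

Convert: 107 km/h = 107/3.6 = 29.72 m/s.
Components: vₓ = 29.72 cos 44.9° = 21.05 m/s, v_y0 = 29.72 sin 44.9° = 20.98 m/s.
At x = 32.3 m, t = x/vₓ = 32.3/21.05 = 1.534 s.
Vertical velocity there: v_y = v_y0 − g t = 20.98 − 14.4 × 1.534 = −1.112 m/s.
Speed: √(vₓ² + v_y²) = √(21.05² + 1.112²) = 21.08 m/s.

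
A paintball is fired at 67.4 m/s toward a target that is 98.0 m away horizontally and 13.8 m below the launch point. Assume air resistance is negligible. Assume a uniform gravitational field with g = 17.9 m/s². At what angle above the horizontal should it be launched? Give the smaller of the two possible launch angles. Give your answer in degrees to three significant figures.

3.02°

Trajectory: y = x tanθ − g x² (1 + tan²θ)/(2v₀²). With x = 98.0, y = −13.8, v₀ = 67.4, g = 17.9:
18.92 tan²θ − 98.0 tanθ + (5.121) = 0.
tanθ = [98.0 ± √(98.0² − 4 × 18.92 × (5.121))] / (2 × 18.92) = (98.0 ± 96.00) / 37.84, giving tanθ = 0.05280 or 5.126.
θ = 3.022° or 78.96°; the smaller is 3.022°.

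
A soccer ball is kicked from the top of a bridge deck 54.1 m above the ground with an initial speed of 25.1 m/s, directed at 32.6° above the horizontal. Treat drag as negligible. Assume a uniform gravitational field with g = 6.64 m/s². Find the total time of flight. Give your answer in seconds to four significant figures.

vₓ = 25.10 cos 32.6° = 21.15 m/s; v_y0 = 25.10 sin 32.6° = 13.52 m/s.
Vertical motion (up positive, ground at y = 0): 3.320 t² − (13.52) t − 54.1 = 0, so t = (13.52 + √(13.52² + 2·6.64·54.1)) / 6.64 = (13.52 + 30.02) / 6.64 = 6.558 s.

6.558 s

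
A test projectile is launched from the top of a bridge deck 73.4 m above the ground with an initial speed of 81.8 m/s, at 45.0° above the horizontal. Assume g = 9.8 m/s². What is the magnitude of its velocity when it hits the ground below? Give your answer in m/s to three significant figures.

Resolve: vₓ = 81.80 cos 45.0° = 57.84 m/s and v_y0 = 81.80 sin 45.0° = 57.84 m/s.
With up positive and y = 0 at the ground: y(t) = 73.4 + (57.84) t − 4.900 t². Setting y = 0 and taking the positive root: t = [57.84 + √(57.84² + 2·9.80·73.4)] / 9.80 = (57.84 + 69.17) / 9.80 = 12.96 s.
Vertical velocity at impact: v_y = v_y0 − g t = 57.84 − 9.80 × 12.96 = −69.17 m/s.
Speed: |v| = √(vₓ² + v_y²) = √(57.84² + 69.17²) = 90.17 m/s.

90.2 m/s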